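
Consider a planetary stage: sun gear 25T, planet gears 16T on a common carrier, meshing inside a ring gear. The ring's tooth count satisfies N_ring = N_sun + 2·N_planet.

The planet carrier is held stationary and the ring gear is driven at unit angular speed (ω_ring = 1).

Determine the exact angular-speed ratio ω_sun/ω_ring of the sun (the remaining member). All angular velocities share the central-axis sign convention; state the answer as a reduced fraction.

N_ring = 25 + 2·16 = 57
25(ω_s−ω_c) = −57(ω_r−ω_c),  ω_c=0, ω_r=1
ω_s = 0 − (57/25)(1−0) = -57/25
ω_s/ω_r = -57/25

-57/25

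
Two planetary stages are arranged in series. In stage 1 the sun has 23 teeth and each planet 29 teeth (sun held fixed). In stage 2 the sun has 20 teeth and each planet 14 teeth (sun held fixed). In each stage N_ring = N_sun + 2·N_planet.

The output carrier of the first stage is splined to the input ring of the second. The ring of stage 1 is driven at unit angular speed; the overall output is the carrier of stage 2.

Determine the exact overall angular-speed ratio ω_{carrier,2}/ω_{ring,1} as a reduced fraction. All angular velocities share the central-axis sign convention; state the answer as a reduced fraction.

243/442

Stage 1: N_ring = 23 + 2·29 = 81
Stage 1: 23(ω_s−ω_c) = −81(ω_r−ω_c),  ω_s=0, ω_r=1
Stage 1: 23(0−ω_c) = −81(1−ω_c)  ⇒  104ω_c = 81  ⇒  ω_c = 81/104
  ⇒ ω_c¹/ω_r¹ = 81/104
Stage 2: N_ring = 20 + 2·14 = 48
Stage 2: 20(ω_s−ω_c) = −48(ω_r−ω_c),  ω_s=0, ω_r=1
Stage 2: 20(0−ω_c) = −48(1−ω_c)  ⇒  68ω_c = 48  ⇒  ω_c = 12/17
  ⇒ ω_c²/ω_r² = 12/17
Coupling ω_r² = ω_c¹ ⇒ overall = 81/104 × 12/17 = 243/442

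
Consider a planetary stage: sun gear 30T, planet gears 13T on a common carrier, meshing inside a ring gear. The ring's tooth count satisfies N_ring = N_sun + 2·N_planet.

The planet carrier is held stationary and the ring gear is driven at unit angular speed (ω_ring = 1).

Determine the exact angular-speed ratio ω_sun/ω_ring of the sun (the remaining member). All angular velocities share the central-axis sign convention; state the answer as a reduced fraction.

-28/15

N_ring = 30 + 2·13 = 56
30(ω_s−ω_c) = −56(ω_r−ω_c),  ω_c=0, ω_r=1
ω_s = 0 − (56/30)(1−0) = -28/15
ω_s/ω_r = -28/15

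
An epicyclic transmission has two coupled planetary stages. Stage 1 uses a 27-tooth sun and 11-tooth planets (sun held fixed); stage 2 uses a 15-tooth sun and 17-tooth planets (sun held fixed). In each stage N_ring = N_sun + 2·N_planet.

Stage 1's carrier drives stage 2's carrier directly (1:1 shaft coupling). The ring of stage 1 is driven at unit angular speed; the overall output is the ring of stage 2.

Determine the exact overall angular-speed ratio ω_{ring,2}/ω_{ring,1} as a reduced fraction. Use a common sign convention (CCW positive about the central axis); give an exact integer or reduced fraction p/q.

Stage 1: N_ring = 27 + 2·11 = 49
Stage 1: 27(ω_s−ω_c) = −49(ω_r−ω_c),  ω_s=0, ω_r=1
Stage 1: 27(0−ω_c) = −49(1−ω_c)  ⇒  76ω_c = 49  ⇒  ω_c = 49/76
  ⇒ ω_c¹/ω_r¹ = 49/76
Stage 2: N_ring = 15 + 2·17 = 49
Stage 2: 15(ω_s−ω_c) = −49(ω_r−ω_c),  ω_s=0, ω_c=1
Stage 2: ω_r = 1 − (15/49)(0−1) = 64/49
  ⇒ ω_r²/ω_c² = 64/49
Coupling ω_c² = ω_c¹ ⇒ overall = 49/76 × 64/49 = 16/19

16/19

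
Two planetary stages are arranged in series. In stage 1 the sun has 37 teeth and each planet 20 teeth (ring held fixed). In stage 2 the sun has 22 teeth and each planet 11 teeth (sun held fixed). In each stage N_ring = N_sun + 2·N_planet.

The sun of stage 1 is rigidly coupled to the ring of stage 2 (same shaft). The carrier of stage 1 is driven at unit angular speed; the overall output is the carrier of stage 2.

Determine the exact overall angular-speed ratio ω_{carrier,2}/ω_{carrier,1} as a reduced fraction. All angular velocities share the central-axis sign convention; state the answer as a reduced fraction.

76/37

Stage 1: N_ring = 37 + 2·20 = 77
Stage 1: 37(ω_s−ω_c) = −77(ω_r−ω_c),  ω_r=0, ω_c=1
Stage 1: ω_s = 1 − (77/37)(0−1) = 114/37
  ⇒ ω_s¹/ω_c¹ = 114/37
Stage 2: N_ring = 22 + 2·11 = 44
Stage 2: 22(ω_s−ω_c) = −44(ω_r−ω_c),  ω_s=0, ω_r=1
Stage 2: 22(0−ω_c) = −44(1−ω_c)  ⇒  66ω_c = 44  ⇒  ω_c = 2/3
  ⇒ ω_c²/ω_r² = 2/3
Coupling ω_r² = ω_s¹ ⇒ overall = 114/37 × 2/3 = 76/37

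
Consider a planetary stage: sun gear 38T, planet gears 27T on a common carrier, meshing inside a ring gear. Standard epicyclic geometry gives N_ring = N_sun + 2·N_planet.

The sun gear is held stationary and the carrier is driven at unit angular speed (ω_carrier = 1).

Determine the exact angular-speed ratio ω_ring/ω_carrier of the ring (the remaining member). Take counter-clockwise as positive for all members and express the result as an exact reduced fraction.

N_ring = 38 + 2·27 = 92
38(ω_s−ω_c) = −92(ω_r−ω_c),  ω_s=0, ω_c=1
ω_r = 1 − (38/92)(0−1) = 65/46
ω_r/ω_c = 65/46

65/46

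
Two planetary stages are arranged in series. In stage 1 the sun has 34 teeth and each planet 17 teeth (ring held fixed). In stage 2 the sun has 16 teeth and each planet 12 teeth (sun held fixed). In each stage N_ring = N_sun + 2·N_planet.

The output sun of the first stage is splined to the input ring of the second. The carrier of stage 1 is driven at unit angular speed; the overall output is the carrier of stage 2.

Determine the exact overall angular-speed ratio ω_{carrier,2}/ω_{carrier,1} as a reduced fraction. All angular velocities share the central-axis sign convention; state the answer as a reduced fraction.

15/7

Stage 1: N_ring = 34 + 2·17 = 68
Stage 1: 34(ω_s−ω_c) = −68(ω_r−ω_c),  ω_r=0, ω_c=1
Stage 1: ω_s = 1 − (68/34)(0−1) = 3
  ⇒ ω_s¹/ω_c¹ = 3
Stage 2: N_ring = 16 + 2·12 = 40
Stage 2: 16(ω_s−ω_c) = −40(ω_r−ω_c),  ω_s=0, ω_r=1
Stage 2: 16(0−ω_c) = −40(1−ω_c)  ⇒  56ω_c = 40  ⇒  ω_c = 5/7
  ⇒ ω_c²/ω_r² = 5/7
Coupling ω_r² = ω_s¹ ⇒ overall = 3 × 5/7 = 15/7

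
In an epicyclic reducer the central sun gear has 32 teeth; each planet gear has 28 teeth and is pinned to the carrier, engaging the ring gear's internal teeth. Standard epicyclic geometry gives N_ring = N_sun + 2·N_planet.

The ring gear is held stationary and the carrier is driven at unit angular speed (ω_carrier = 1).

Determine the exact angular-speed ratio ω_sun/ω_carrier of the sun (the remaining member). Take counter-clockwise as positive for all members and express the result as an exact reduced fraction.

N_ring = 32 + 2·28 = 88
32(ω_s−ω_c) = −88(ω_r−ω_c),  ω_r=0, ω_c=1
ω_s = 1 − (88/32)(0−1) = 15/4
ω_s/ω_c = 15/4

15/4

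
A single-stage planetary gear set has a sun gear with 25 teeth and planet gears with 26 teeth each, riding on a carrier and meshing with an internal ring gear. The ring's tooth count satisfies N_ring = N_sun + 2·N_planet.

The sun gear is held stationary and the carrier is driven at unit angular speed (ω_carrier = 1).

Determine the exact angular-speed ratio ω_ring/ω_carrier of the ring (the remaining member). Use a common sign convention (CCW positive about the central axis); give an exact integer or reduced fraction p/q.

N_ring = 25 + 2·26 = 77
25(ω_s−ω_c) = −77(ω_r−ω_c),  ω_s=0, ω_c=1
ω_r = 1 − (25/77)(0−1) = 102/77
ω_r/ω_c = 102/77

102/77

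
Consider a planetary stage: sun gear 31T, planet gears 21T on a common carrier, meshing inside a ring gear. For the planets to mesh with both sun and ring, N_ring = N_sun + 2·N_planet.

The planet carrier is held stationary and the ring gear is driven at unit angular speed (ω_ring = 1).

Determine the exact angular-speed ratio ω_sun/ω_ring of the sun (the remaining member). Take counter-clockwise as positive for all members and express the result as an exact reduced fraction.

-73/31

N_ring = 31 + 2·21 = 73
31(ω_s−ω_c) = −73(ω_r−ω_c),  ω_c=0, ω_r=1
ω_s = 0 − (73/31)(1−0) = -73/31
ω_s/ω_r = -73/31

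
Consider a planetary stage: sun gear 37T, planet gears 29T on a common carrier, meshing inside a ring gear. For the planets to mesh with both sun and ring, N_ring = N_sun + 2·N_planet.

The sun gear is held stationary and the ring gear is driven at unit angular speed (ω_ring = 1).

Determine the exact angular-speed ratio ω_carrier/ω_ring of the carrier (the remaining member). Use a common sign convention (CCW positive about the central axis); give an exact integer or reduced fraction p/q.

N_ring = 37 + 2·29 = 95
37(ω_s−ω_c) = −95(ω_r−ω_c),  ω_s=0, ω_r=1
37(0−ω_c) = −95(1−ω_c)  ⇒  132ω_c = 95  ⇒  ω_c = 95/132
ω_c/ω_r = 95/132

95/132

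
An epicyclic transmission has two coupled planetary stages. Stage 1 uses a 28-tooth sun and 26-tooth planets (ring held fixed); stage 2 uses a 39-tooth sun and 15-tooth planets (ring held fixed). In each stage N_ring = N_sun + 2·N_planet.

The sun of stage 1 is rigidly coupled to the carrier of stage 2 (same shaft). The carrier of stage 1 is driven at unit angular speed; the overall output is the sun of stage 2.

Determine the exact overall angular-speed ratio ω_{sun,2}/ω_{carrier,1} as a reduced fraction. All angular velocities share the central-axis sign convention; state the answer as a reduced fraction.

Stage 1: N_ring = 28 + 2·26 = 80
Stage 1: 28(ω_s−ω_c) = −80(ω_r−ω_c),  ω_r=0, ω_c=1
Stage 1: ω_s = 1 − (80/28)(0−1) = 27/7
  ⇒ ω_s¹/ω_c¹ = 27/7
Stage 2: N_ring = 39 + 2·15 = 69
Stage 2: 39(ω_s−ω_c) = −69(ω_r−ω_c),  ω_r=0, ω_c=1
Stage 2: ω_s = 1 − (69/39)(0−1) = 36/13
  ⇒ ω_s²/ω_c² = 36/13
Coupling ω_c² = ω_s¹ ⇒ overall = 27/7 × 36/13 = 972/91

972/91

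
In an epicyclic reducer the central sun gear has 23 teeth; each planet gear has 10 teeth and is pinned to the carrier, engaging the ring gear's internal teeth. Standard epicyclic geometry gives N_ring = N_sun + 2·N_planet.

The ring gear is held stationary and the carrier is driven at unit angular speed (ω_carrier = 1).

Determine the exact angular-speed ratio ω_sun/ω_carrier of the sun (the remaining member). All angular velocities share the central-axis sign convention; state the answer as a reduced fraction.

N_ring = 23 + 2·10 = 43
23(ω_s−ω_c) = −43(ω_r−ω_c),  ω_r=0, ω_c=1
ω_s = 1 − (43/23)(0−1) = 66/23
ω_s/ω_c = 66/23

66/23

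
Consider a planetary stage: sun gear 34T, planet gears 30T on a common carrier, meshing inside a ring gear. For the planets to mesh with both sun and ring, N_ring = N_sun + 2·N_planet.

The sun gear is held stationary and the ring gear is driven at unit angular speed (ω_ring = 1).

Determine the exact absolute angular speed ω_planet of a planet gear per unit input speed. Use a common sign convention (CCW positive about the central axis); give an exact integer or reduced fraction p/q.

N_ring = 34 + 2·30 = 94
34(ω_s−ω_c) = −94(ω_r−ω_c),  ω_s=0, ω_r=1
34(0−ω_c) = −94(1−ω_c)  ⇒  128ω_c = 94  ⇒  ω_c = 47/64
sun–planet: 34·(0−47/64) = −30·(ω_p−ω_c)  ⇒  ω_p−ω_c = −(34/30)·(-47/64) = 799/960
ω_p = 47/64 + 799/960 = 47/30

47/30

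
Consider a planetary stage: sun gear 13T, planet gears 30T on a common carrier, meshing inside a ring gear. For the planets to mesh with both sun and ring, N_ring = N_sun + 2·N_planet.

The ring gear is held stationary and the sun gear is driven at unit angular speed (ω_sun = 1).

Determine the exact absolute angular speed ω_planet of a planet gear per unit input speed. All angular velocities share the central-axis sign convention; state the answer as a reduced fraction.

N_ring = 13 + 2·30 = 73
13(ω_s−ω_c) = −73(ω_r−ω_c),  ω_r=0, ω_s=1
13(1−ω_c) = −73(0−ω_c)  ⇒  86ω_c = 13  ⇒  ω_c = 13/86
sun–planet: 13·(1−13/86) = −30·(ω_p−ω_c)  ⇒  ω_p−ω_c = −(13/30)·(73/86) = -949/2580
ω_p = 13/86 − 949/2580 = -13/60

-13/60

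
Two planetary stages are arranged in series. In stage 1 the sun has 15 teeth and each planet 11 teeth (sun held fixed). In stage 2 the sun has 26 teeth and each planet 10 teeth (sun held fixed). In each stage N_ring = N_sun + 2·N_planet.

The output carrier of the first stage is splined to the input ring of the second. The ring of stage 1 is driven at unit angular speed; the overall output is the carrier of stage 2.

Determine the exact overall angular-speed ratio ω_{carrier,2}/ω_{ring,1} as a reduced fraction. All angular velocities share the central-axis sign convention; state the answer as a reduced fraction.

Stage 1: N_ring = 15 + 2·11 = 37
Stage 1: 15(ω_s−ω_c) = −37(ω_r−ω_c),  ω_s=0, ω_r=1
Stage 1: 15(0−ω_c) = −37(1−ω_c)  ⇒  52ω_c = 37  ⇒  ω_c = 37/52
  ⇒ ω_c¹/ω_r¹ = 37/52
Stage 2: N_ring = 26 + 2·10 = 46
Stage 2: 26(ω_s−ω_c) = −46(ω_r−ω_c),  ω_s=0, ω_r=1
Stage 2: 26(0−ω_c) = −46(1−ω_c)  ⇒  72ω_c = 46  ⇒  ω_c = 23/36
  ⇒ ω_c²/ω_r² = 23/36
Coupling ω_r² = ω_c¹ ⇒ overall = 37/52 × 23/36 = 851/1872

851/1872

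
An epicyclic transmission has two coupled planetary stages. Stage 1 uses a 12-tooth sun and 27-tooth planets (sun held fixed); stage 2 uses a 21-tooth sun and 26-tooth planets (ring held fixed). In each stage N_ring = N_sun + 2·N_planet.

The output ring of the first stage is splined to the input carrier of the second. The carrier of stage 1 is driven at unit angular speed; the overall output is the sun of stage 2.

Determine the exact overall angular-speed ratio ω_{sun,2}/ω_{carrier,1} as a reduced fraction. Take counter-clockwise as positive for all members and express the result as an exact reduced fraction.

Stage 1: N_ring = 12 + 2·27 = 66
Stage 1: 12(ω_s−ω_c) = −66(ω_r−ω_c),  ω_s=0, ω_c=1
Stage 1: ω_r = 1 − (12/66)(0−1) = 13/11
  ⇒ ω_r¹/ω_c¹ = 13/11
Stage 2: N_ring = 21 + 2·26 = 73
Stage 2: 21(ω_s−ω_c) = −73(ω_r−ω_c),  ω_r=0, ω_c=1
Stage 2: ω_s = 1 − (73/21)(0−1) = 94/21
  ⇒ ω_s²/ω_c² = 94/21
Coupling ω_c² = ω_r¹ ⇒ overall = 13/11 × 94/21 = 1222/231

1222/231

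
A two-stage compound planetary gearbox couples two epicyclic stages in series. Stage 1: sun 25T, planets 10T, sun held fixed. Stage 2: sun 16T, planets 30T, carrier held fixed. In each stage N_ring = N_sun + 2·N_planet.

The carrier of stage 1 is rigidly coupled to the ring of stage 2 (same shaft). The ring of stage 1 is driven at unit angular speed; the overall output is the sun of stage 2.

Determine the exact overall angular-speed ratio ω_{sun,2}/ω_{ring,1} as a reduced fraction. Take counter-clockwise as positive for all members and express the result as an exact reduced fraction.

-171/56

Stage 1: N_ring = 25 + 2·10 = 45
Stage 1: 25(ω_s−ω_c) = −45(ω_r−ω_c),  ω_s=0, ω_r=1
Stage 1: 25(0−ω_c) = −45(1−ω_c)  ⇒  70ω_c = 45  ⇒  ω_c = 9/14
  ⇒ ω_c¹/ω_r¹ = 9/14
Stage 2: N_ring = 16 + 2·30 = 76
Stage 2: 16(ω_s−ω_c) = −76(ω_r−ω_c),  ω_c=0, ω_r=1
Stage 2: ω_s = 0 − (76/16)(1−0) = -19/4
  ⇒ ω_s²/ω_r² = -19/4
Coupling ω_r² = ω_c¹ ⇒ overall = 9/14 × -19/4 = -171/56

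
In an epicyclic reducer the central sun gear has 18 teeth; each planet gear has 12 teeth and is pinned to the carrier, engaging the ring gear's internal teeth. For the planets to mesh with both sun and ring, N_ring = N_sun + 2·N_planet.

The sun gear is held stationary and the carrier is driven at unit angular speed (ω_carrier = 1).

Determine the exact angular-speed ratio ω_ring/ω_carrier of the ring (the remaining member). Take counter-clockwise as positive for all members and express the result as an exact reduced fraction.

N_ring = 18 + 2·12 = 42
18(ω_s−ω_c) = −42(ω_r−ω_c),  ω_s=0, ω_c=1
ω_r = 1 − (18/42)(0−1) = 10/7
ω_r/ω_c = 10/7

10/7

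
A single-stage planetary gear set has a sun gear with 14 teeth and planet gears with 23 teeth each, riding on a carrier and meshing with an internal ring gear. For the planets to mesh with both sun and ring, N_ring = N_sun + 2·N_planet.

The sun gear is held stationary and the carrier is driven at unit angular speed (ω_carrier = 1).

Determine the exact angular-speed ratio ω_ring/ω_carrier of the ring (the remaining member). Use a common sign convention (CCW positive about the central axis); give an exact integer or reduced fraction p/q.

N_ring = 14 + 2·23 = 60
14(ω_s−ω_c) = −60(ω_r−ω_c),  ω_s=0, ω_c=1
ω_r = 1 − (14/60)(0−1) = 37/30
ω_r/ω_c = 37/30

37/30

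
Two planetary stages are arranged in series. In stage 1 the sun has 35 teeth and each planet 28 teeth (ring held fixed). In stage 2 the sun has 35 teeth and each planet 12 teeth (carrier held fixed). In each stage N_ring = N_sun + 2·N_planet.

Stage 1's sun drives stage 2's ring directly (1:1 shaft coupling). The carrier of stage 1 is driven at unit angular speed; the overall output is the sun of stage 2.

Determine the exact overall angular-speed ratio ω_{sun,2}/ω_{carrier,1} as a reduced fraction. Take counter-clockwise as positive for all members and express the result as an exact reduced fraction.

Stage 1: N_ring = 35 + 2·28 = 91
Stage 1: 35(ω_s−ω_c) = −91(ω_r−ω_c),  ω_r=0, ω_c=1
Stage 1: ω_s = 1 − (91/35)(0−1) = 18/5
  ⇒ ω_s¹/ω_c¹ = 18/5
Stage 2: N_ring = 35 + 2·12 = 59
Stage 2: 35(ω_s−ω_c) = −59(ω_r−ω_c),  ω_c=0, ω_r=1
Stage 2: ω_s = 0 − (59/35)(1−0) = -59/35
  ⇒ ω_s²/ω_r² = -59/35
Coupling ω_r² = ω_s¹ ⇒ overall = 18/5 × -59/35 = -1062/175

-1062/175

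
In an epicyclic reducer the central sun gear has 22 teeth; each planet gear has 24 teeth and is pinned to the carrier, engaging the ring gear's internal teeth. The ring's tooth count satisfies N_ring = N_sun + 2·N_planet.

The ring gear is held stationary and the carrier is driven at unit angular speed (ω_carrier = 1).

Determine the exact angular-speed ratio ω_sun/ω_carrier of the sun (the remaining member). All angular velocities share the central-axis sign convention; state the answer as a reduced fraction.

N_ring = 22 + 2·24 = 70
22(ω_s−ω_c) = −70(ω_r−ω_c),  ω_r=0, ω_c=1
ω_s = 1 − (70/22)(0−1) = 46/11
ω_s/ω_c = 46/11

46/11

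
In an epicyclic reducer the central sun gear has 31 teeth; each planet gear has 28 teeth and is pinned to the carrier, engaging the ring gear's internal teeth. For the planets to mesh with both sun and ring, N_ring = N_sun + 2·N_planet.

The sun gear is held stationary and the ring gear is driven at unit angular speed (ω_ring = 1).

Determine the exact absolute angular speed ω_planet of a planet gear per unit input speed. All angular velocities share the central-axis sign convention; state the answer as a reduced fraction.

N_ring = 31 + 2·28 = 87
31(ω_s−ω_c) = −87(ω_r−ω_c),  ω_s=0, ω_r=1
31(0−ω_c) = −87(1−ω_c)  ⇒  118ω_c = 87  ⇒  ω_c = 87/118
sun–planet: 31·(0−87/118) = −28·(ω_p−ω_c)  ⇒  ω_p−ω_c = −(31/28)·(-87/118) = 2697/3304
ω_p = 87/118 + 2697/3304 = 87/56

87/56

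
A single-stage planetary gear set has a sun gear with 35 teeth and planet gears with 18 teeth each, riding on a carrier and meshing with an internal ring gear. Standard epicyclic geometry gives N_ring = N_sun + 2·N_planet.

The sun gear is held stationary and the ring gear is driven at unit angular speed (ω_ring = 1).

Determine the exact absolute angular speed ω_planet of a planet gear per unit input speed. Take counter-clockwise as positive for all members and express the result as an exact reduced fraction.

N_ring = 35 + 2·18 = 71
35(ω_s−ω_c) = −71(ω_r−ω_c),  ω_s=0, ω_r=1
35(0−ω_c) = −71(1−ω_c)  ⇒  106ω_c = 71  ⇒  ω_c = 71/106
sun–planet: 35·(0−71/106) = −18·(ω_p−ω_c)  ⇒  ω_p−ω_c = −(35/18)·(-71/106) = 2485/1908
ω_p = 71/106 + 2485/1908 = 71/36

71/36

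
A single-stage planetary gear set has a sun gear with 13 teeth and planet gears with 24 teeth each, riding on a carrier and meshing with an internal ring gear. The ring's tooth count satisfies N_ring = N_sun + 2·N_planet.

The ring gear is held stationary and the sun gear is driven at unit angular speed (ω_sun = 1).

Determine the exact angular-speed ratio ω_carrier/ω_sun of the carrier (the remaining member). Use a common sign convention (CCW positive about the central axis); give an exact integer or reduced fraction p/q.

N_ring = 13 + 2·24 = 61
13(ω_s−ω_c) = −61(ω_r−ω_c),  ω_r=0, ω_s=1
13(1−ω_c) = −61(0−ω_c)  ⇒  74ω_c = 13  ⇒  ω_c = 13/74
ω_c/ω_s = 13/74

13/74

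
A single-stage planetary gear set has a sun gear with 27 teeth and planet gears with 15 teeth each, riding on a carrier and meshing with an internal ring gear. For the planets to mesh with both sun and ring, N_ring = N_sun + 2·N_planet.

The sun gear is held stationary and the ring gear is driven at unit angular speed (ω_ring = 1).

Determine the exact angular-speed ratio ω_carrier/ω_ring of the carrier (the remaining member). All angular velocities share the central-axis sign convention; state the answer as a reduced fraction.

N_ring = 27 + 2·15 = 57
27(ω_s−ω_c) = −57(ω_r−ω_c),  ω_s=0, ω_r=1
27(0−ω_c) = −57(1−ω_c)  ⇒  84ω_c = 57  ⇒  ω_c = 19/28
ω_c/ω_r = 19/28

19/28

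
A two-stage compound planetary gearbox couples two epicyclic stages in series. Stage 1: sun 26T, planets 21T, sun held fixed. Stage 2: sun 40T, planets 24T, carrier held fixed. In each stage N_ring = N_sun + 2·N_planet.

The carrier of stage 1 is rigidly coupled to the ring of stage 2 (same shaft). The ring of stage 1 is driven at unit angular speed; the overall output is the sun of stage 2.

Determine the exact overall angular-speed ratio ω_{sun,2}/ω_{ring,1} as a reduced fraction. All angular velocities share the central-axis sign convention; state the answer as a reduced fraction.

Stage 1: N_ring = 26 + 2·21 = 68
Stage 1: 26(ω_s−ω_c) = −68(ω_r−ω_c),  ω_s=0, ω_r=1
Stage 1: 26(0−ω_c) = −68(1−ω_c)  ⇒  94ω_c = 68  ⇒  ω_c = 34/47
  ⇒ ω_c¹/ω_r¹ = 34/47
Stage 2: N_ring = 40 + 2·24 = 88
Stage 2: 40(ω_s−ω_c) = −88(ω_r−ω_c),  ω_c=0, ω_r=1
Stage 2: ω_s = 0 − (88/40)(1−0) = -11/5
  ⇒ ω_s²/ω_r² = -11/5
Coupling ω_r² = ω_c¹ ⇒ overall = 34/47 × -11/5 = -374/235

-374/235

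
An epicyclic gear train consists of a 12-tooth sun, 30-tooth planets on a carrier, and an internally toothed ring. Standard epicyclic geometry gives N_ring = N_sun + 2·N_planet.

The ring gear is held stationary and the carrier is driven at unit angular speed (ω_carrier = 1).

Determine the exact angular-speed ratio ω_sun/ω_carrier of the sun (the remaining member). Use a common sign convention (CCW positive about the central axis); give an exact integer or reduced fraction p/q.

7

N_ring = 12 + 2·30 = 72
12(ω_s−ω_c) = −72(ω_r−ω_c),  ω_r=0, ω_c=1
ω_s = 1 − (72/12)(0−1) = 7
ω_s/ω_c = 7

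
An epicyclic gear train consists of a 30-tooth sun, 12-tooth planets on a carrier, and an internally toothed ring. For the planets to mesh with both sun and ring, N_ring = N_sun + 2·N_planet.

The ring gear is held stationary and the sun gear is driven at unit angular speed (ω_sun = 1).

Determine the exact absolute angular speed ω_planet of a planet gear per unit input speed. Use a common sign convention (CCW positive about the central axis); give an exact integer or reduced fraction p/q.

N_ring = 30 + 2·12 = 54
30(ω_s−ω_c) = −54(ω_r−ω_c),  ω_r=0, ω_s=1
30(1−ω_c) = −54(0−ω_c)  ⇒  84ω_c = 30  ⇒  ω_c = 5/14
sun–planet: 30·(1−5/14) = −12·(ω_p−ω_c)  ⇒  ω_p−ω_c = −(30/12)·(9/14) = -45/28
ω_p = 5/14 − 45/28 = -5/4

-5/4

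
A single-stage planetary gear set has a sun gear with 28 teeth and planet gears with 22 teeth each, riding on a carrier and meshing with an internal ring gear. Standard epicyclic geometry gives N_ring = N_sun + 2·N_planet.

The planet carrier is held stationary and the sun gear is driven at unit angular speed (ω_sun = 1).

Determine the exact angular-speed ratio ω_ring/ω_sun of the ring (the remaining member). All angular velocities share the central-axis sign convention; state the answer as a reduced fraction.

-7/18

N_ring = 28 + 2·22 = 72
28(ω_s−ω_c) = −72(ω_r−ω_c),  ω_c=0, ω_s=1
ω_r = 0 − (28/72)(1−0) = -7/18
ω_r/ω_s = -7/18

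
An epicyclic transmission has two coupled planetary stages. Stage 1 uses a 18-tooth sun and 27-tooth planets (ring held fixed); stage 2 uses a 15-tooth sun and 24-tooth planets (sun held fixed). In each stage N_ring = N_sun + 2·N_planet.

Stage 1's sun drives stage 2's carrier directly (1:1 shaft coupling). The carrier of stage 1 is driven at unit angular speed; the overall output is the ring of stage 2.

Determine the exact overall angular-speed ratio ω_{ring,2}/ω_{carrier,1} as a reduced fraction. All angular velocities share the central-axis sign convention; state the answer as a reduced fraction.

Stage 1: N_ring = 18 + 2·27 = 72
Stage 1: 18(ω_s−ω_c) = −72(ω_r−ω_c),  ω_r=0, ω_c=1
Stage 1: ω_s = 1 − (72/18)(0−1) = 5
  ⇒ ω_s¹/ω_c¹ = 5
Stage 2: N_ring = 15 + 2·24 = 63
Stage 2: 15(ω_s−ω_c) = −63(ω_r−ω_c),  ω_s=0, ω_c=1
Stage 2: ω_r = 1 − (15/63)(0−1) = 26/21
  ⇒ ω_r²/ω_c² = 26/21
Coupling ω_c² = ω_s¹ ⇒ overall = 5 × 26/21 = 130/21

130/21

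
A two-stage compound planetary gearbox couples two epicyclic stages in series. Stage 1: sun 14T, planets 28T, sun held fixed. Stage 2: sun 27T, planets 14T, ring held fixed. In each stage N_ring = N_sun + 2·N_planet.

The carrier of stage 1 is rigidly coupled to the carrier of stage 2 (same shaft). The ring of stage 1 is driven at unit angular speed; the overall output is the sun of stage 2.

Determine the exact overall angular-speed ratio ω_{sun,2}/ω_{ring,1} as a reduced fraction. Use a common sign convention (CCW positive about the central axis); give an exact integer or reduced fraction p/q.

205/81

Stage 1: N_ring = 14 + 2·28 = 70
Stage 1: 14(ω_s−ω_c) = −70(ω_r−ω_c),  ω_s=0, ω_r=1
Stage 1: 14(0−ω_c) = −70(1−ω_c)  ⇒  84ω_c = 70  ⇒  ω_c = 5/6
  ⇒ ω_c¹/ω_r¹ = 5/6
Stage 2: N_ring = 27 + 2·14 = 55
Stage 2: 27(ω_s−ω_c) = −55(ω_r−ω_c),  ω_r=0, ω_c=1
Stage 2: ω_s = 1 − (55/27)(0−1) = 82/27
  ⇒ ω_s²/ω_c² = 82/27
Coupling ω_c² = ω_c¹ ⇒ overall = 5/6 × 82/27 = 205/81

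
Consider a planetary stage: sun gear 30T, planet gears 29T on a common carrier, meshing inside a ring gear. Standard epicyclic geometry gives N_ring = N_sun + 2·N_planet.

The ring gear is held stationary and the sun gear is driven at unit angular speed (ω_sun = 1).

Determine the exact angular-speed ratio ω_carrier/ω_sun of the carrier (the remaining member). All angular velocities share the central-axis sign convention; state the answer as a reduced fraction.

N_ring = 30 + 2·29 = 88
30(ω_s−ω_c) = −88(ω_r−ω_c),  ω_r=0, ω_s=1
30(1−ω_c) = −88(0−ω_c)  ⇒  118ω_c = 30  ⇒  ω_c = 15/59
ω_c/ω_s = 15/59

15/59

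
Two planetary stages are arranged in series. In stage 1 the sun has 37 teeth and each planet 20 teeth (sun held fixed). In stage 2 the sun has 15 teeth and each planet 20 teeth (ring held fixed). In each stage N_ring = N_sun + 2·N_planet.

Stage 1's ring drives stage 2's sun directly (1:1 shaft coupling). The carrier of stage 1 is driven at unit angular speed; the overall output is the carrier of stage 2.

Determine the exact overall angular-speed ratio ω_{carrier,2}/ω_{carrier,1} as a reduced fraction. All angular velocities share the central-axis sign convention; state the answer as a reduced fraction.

Stage 1: N_ring = 37 + 2·20 = 77
Stage 1: 37(ω_s−ω_c) = −77(ω_r−ω_c),  ω_s=0, ω_c=1
Stage 1: ω_r = 1 − (37/77)(0−1) = 114/77
  ⇒ ω_r¹/ω_c¹ = 114/77
Stage 2: N_ring = 15 + 2·20 = 55
Stage 2: 15(ω_s−ω_c) = −55(ω_r−ω_c),  ω_r=0, ω_s=1
Stage 2: 15(1−ω_c) = −55(0−ω_c)  ⇒  70ω_c = 15  ⇒  ω_c = 3/14
  ⇒ ω_c²/ω_s² = 3/14
Coupling ω_s² = ω_r¹ ⇒ overall = 114/77 × 3/14 = 171/539

171/539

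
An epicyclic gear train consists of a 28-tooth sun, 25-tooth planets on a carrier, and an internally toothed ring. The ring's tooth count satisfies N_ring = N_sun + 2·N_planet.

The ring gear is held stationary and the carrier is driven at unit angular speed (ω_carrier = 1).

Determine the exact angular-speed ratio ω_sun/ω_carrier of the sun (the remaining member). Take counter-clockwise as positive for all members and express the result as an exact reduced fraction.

N_ring = 28 + 2·25 = 78
28(ω_s−ω_c) = −78(ω_r−ω_c),  ω_r=0, ω_c=1
ω_s = 1 − (78/28)(0−1) = 53/14
ω_s/ω_c = 53/14

53/14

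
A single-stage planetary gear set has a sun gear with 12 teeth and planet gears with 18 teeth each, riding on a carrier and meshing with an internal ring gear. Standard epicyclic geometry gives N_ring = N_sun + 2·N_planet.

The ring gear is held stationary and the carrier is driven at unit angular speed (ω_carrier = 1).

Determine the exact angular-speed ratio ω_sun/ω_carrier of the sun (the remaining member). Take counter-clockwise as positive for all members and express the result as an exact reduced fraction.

N_ring = 12 + 2·18 = 48
12(ω_s−ω_c) = −48(ω_r−ω_c),  ω_r=0, ω_c=1
ω_s = 1 − (48/12)(0−1) = 5
ω_s/ω_c = 5

5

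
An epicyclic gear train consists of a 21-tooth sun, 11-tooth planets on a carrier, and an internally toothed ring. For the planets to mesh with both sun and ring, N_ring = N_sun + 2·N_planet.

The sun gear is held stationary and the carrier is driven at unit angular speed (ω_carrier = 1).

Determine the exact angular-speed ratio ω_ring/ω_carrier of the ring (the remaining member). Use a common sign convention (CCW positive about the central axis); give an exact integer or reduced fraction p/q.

N_ring = 21 + 2·11 = 43
21(ω_s−ω_c) = −43(ω_r−ω_c),  ω_s=0, ω_c=1
ω_r = 1 − (21/43)(0−1) = 64/43
ω_r/ω_c = 64/43

64/43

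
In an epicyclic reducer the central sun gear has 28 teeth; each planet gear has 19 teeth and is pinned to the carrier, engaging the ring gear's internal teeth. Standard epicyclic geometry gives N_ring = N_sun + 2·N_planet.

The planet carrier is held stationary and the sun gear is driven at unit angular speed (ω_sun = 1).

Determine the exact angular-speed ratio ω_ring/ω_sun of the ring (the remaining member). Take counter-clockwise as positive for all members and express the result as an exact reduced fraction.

-14/33

N_ring = 28 + 2·19 = 66
28(ω_s−ω_c) = −66(ω_r−ω_c),  ω_c=0, ω_s=1
ω_r = 0 − (28/66)(1−0) = -14/33
ω_r/ω_s = -14/33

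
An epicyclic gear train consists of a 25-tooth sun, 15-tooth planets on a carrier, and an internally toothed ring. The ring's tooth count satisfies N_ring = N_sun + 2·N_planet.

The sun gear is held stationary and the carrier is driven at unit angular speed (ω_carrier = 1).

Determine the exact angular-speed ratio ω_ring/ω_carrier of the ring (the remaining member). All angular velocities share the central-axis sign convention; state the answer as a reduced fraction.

16/11

N_ring = 25 + 2·15 = 55
25(ω_s−ω_c) = −55(ω_r−ω_c),  ω_s=0, ω_c=1
ω_r = 1 − (25/55)(0−1) = 16/11
ω_r/ω_c = 16/11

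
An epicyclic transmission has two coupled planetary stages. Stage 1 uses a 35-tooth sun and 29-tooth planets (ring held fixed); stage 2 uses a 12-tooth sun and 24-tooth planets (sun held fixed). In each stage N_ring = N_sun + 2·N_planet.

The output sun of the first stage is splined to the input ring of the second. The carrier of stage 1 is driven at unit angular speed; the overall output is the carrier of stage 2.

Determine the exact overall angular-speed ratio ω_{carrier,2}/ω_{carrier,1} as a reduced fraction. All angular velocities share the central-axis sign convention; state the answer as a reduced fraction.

Stage 1: N_ring = 35 + 2·29 = 93
Stage 1: 35(ω_s−ω_c) = −93(ω_r−ω_c),  ω_r=0, ω_c=1
Stage 1: ω_s = 1 − (93/35)(0−1) = 128/35
  ⇒ ω_s¹/ω_c¹ = 128/35
Stage 2: N_ring = 12 + 2·24 = 60
Stage 2: 12(ω_s−ω_c) = −60(ω_r−ω_c),  ω_s=0, ω_r=1
Stage 2: 12(0−ω_c) = −60(1−ω_c)  ⇒  72ω_c = 60  ⇒  ω_c = 5/6
  ⇒ ω_c²/ω_r² = 5/6
Coupling ω_r² = ω_s¹ ⇒ overall = 128/35 × 5/6 = 64/21

64/21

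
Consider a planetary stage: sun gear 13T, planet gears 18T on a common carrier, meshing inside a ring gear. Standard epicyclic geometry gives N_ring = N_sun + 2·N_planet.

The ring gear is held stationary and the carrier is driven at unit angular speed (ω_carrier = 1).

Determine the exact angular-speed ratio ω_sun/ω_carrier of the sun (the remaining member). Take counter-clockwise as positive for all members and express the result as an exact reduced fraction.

62/13

N_ring = 13 + 2·18 = 49
13(ω_s−ω_c) = −49(ω_r−ω_c),  ω_r=0, ω_c=1
ω_s = 1 − (49/13)(0−1) = 62/13
ω_s/ω_c = 62/13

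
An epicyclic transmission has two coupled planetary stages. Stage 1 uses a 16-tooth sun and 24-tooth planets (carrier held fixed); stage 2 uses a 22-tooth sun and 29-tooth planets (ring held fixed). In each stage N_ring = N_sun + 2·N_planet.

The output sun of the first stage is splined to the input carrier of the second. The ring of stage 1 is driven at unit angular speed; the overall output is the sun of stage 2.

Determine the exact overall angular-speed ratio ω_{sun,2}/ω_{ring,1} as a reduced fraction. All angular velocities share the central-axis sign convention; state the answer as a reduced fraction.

Stage 1: N_ring = 16 + 2·24 = 64
Stage 1: 16(ω_s−ω_c) = −64(ω_r−ω_c),  ω_c=0, ω_r=1
Stage 1: ω_s = 0 − (64/16)(1−0) = -4
  ⇒ ω_s¹/ω_r¹ = -4
Stage 2: N_ring = 22 + 2·29 = 80
Stage 2: 22(ω_s−ω_c) = −80(ω_r−ω_c),  ω_r=0, ω_c=1
Stage 2: ω_s = 1 − (80/22)(0−1) = 51/11
  ⇒ ω_s²/ω_c² = 51/11
Coupling ω_c² = ω_s¹ ⇒ overall = -4 × 51/11 = -204/11

-204/11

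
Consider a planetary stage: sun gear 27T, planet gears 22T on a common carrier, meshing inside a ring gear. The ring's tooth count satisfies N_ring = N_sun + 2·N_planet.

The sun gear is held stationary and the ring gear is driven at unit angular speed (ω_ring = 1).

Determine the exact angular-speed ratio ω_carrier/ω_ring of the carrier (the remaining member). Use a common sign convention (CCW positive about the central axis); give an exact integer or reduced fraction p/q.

71/98

N_ring = 27 + 2·22 = 71
27(ω_s−ω_c) = −71(ω_r−ω_c),  ω_s=0, ω_r=1
27(0−ω_c) = −71(1−ω_c)  ⇒  98ω_c = 71  ⇒  ω_c = 71/98
ω_c/ω_r = 71/98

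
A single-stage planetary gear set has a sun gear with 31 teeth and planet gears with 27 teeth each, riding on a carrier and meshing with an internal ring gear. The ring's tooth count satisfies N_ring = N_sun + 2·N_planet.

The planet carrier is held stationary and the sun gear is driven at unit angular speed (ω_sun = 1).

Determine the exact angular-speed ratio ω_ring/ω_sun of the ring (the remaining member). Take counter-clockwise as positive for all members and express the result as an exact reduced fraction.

N_ring = 31 + 2·27 = 85
31(ω_s−ω_c) = −85(ω_r−ω_c),  ω_c=0, ω_s=1
ω_r = 0 − (31/85)(1−0) = -31/85
ω_r/ω_s = -31/85

-31/85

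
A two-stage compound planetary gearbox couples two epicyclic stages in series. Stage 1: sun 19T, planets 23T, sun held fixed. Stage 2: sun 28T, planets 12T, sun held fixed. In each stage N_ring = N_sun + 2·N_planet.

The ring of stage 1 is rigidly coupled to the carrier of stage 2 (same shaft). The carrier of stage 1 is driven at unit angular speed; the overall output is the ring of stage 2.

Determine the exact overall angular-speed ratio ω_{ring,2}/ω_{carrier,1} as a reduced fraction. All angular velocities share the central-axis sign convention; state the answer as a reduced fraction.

336/169

Stage 1: N_ring = 19 + 2·23 = 65
Stage 1: 19(ω_s−ω_c) = −65(ω_r−ω_c),  ω_s=0, ω_c=1
Stage 1: ω_r = 1 − (19/65)(0−1) = 84/65
  ⇒ ω_r¹/ω_c¹ = 84/65
Stage 2: N_ring = 28 + 2·12 = 52
Stage 2: 28(ω_s−ω_c) = −52(ω_r−ω_c),  ω_s=0, ω_c=1
Stage 2: ω_r = 1 − (28/52)(0−1) = 20/13
  ⇒ ω_r²/ω_c² = 20/13
Coupling ω_c² = ω_r¹ ⇒ overall = 84/65 × 20/13 = 336/169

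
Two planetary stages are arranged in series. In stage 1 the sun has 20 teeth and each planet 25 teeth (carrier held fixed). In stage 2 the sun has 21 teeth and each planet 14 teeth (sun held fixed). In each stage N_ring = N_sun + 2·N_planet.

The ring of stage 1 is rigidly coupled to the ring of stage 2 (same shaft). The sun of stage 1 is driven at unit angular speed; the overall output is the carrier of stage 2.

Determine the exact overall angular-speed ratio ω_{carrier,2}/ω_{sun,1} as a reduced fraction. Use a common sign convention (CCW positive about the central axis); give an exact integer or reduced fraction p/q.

Stage 1: N_ring = 20 + 2·25 = 70
Stage 1: 20(ω_s−ω_c) = −70(ω_r−ω_c),  ω_c=0, ω_s=1
Stage 1: ω_r = 0 − (20/70)(1−0) = -2/7
  ⇒ ω_r¹/ω_s¹ = -2/7
Stage 2: N_ring = 21 + 2·14 = 49
Stage 2: 21(ω_s−ω_c) = −49(ω_r−ω_c),  ω_s=0, ω_r=1
Stage 2: 21(0−ω_c) = −49(1−ω_c)  ⇒  70ω_c = 49  ⇒  ω_c = 7/10
  ⇒ ω_c²/ω_r² = 7/10
Coupling ω_r² = ω_r¹ ⇒ overall = -2/7 × 7/10 = -1/5

-1/5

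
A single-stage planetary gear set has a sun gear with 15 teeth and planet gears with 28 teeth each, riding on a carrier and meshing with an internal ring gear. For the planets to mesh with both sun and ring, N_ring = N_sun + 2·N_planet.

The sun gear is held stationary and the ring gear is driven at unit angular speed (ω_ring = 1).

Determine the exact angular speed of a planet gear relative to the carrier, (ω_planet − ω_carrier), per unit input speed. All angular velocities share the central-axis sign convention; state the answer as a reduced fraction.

N_ring = 15 + 2·28 = 71
15(ω_s−ω_c) = −71(ω_r−ω_c),  ω_s=0, ω_r=1
15(0−ω_c) = −71(1−ω_c)  ⇒  86ω_c = 71  ⇒  ω_c = 71/86
sun–planet: 15·(0−71/86) = −28·(ω_p−ω_c)  ⇒  ω_p−ω_c = −(15/28)·(-71/86) = 1065/2408

1065/2408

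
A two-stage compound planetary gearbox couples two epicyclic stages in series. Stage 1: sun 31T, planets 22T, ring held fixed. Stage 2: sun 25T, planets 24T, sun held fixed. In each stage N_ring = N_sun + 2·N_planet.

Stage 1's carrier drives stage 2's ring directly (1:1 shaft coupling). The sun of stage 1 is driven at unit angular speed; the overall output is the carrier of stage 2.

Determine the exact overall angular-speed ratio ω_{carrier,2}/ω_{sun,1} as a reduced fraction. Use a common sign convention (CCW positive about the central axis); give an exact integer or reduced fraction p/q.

2263/10388

Stage 1: N_ring = 31 + 2·22 = 75
Stage 1: 31(ω_s−ω_c) = −75(ω_r−ω_c),  ω_r=0, ω_s=1
Stage 1: 31(1−ω_c) = −75(0−ω_c)  ⇒  106ω_c = 31  ⇒  ω_c = 31/106
  ⇒ ω_c¹/ω_s¹ = 31/106
Stage 2: N_ring = 25 + 2·24 = 73
Stage 2: 25(ω_s−ω_c) = −73(ω_r−ω_c),  ω_s=0, ω_r=1
Stage 2: 25(0−ω_c) = −73(1−ω_c)  ⇒  98ω_c = 73  ⇒  ω_c = 73/98
  ⇒ ω_c²/ω_r² = 73/98
Coupling ω_r² = ω_c¹ ⇒ overall = 31/106 × 73/98 = 2263/10388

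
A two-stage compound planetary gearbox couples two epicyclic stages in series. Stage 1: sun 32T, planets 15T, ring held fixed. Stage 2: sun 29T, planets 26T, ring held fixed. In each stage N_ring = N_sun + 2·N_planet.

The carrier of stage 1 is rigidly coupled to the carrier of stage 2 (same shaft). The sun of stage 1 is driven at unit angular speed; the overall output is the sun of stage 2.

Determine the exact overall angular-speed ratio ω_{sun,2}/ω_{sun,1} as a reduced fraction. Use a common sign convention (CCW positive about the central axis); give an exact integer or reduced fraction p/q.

1760/1363

Stage 1: N_ring = 32 + 2·15 = 62
Stage 1: 32(ω_s−ω_c) = −62(ω_r−ω_c),  ω_r=0, ω_s=1
Stage 1: 32(1−ω_c) = −62(0−ω_c)  ⇒  94ω_c = 32  ⇒  ω_c = 16/47
  ⇒ ω_c¹/ω_s¹ = 16/47
Stage 2: N_ring = 29 + 2·26 = 81
Stage 2: 29(ω_s−ω_c) = −81(ω_r−ω_c),  ω_r=0, ω_c=1
Stage 2: ω_s = 1 − (81/29)(0−1) = 110/29
  ⇒ ω_s²/ω_c² = 110/29
Coupling ω_c² = ω_c¹ ⇒ overall = 16/47 × 110/29 = 1760/1363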